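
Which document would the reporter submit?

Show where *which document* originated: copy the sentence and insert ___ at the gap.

In situ: The reporter would submit which document.
'which document' is the direct object of 'submit'. The gap is right after 'submit'.

Which document would the reporter submit ___?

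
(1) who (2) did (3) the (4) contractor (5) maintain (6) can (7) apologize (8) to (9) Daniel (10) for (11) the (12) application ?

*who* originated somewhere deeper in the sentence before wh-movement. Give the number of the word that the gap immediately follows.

5

Pre-movement form: The contractor did maintain who can apologize to Daniel for the application.
'who' functions as the subject of the clause embedded under 'maintain'. It moves to the left edge, and the trace sits right after 'maintain':
Who did the contractor maintain ___ can apologize to Daniel for the application?
'maintain' is word 5.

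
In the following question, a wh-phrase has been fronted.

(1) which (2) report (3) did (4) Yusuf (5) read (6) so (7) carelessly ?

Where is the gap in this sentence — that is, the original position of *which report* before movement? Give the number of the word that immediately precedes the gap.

5

Underlying clause: Yusuf did read which report so carelessly.
'which report' is the direct object of 'read'. It moves to the left edge, and the trace sits right after 'read':
Which report did Yusuf read ___ so carelessly?
'read' is word 5.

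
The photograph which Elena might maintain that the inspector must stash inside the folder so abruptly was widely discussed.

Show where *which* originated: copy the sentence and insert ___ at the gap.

'which' functions as the direct object of 'stash'. The gap is right after 'stash'.

The photograph which Elena might maintain that the inspector must stash ___ inside the folder so abruptly was widely discussed.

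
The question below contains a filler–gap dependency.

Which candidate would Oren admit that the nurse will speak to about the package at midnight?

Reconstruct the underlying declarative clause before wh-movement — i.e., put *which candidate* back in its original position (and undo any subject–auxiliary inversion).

Oren would admit that the nurse will speak to which candidate about the package at midnight.

The filler 'which candidate' is interpreted as the object of the preposition 'to'. Wh-movement fronts it, leaving a gap right after 'to':
Which candidate would Oren admit that the nurse will speak to ___ about the package at midnight?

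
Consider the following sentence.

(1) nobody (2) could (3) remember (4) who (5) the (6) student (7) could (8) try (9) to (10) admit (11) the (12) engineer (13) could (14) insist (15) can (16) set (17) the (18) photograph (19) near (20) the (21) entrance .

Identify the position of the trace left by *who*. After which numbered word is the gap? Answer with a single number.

14

Before movement: The student could try to admit the engineer could insist who can set the photograph near the entrance.
'who' functions as the subject of the clause embedded under 'insist'. Fronting leaves a gap immediately after 'insist':
Nobody could remember who the student could try to admit the engineer could insist ___ can set the photograph near the entrance.
'insist' is word 14.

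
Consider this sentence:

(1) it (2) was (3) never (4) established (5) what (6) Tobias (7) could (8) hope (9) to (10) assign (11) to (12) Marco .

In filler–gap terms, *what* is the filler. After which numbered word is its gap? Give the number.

Underlying clause: Tobias could hope to assign what to Marco.
'what' functions as the direct object of 'assign'. Fronting leaves a gap immediately after 'assign':
It was never established what Tobias could hope to assign ___ to Marco.
'assign' is word 10.

10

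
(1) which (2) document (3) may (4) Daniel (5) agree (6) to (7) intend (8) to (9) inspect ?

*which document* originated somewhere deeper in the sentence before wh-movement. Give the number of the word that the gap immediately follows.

9

Underlying clause: Daniel may agree to intend to inspect which document.
'which document' functions as the direct object of 'inspect'. Wh-movement fronts it, leaving a gap right after 'inspect':
Which document may Daniel agree to intend to inspect ___?
'inspect' is word 9.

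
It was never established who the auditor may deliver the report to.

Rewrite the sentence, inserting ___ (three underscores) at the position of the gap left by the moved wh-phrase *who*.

It was never established who the auditor may deliver the report to ___.

Pre-movement form: The auditor may deliver the report to who.
'who' is the object of the preposition 'to' (recipient of 'deliver'). The gap is right after 'to'.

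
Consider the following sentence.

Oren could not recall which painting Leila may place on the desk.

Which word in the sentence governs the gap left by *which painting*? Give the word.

Before movement: Leila may place which painting on the desk.
The filler 'which painting' is interpreted as the direct object of 'place'. Wh-movement fronts it, leaving a gap right after 'place':
Oren could not recall which painting Leila may place ___ on the desk.

place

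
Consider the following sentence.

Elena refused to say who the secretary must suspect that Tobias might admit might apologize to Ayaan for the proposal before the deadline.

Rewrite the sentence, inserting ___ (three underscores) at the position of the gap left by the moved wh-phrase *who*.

Elena refused to say who the secretary must suspect that Tobias might admit ___ might apologize to Ayaan for the proposal before the deadline.

Before movement: The secretary must suspect that Tobias might admit who might apologize to Ayaan for the proposal before the deadline.
'who' is the subject of the clause embedded under 'admit'. The gap is right after 'admit'.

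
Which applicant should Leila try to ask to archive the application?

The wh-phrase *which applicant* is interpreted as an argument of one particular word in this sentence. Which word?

Before movement: Leila should try to ask which applicant to archive the application.
'which applicant' functions as the direct object of 'ask'. Wh-movement fronts it, leaving a gap right after 'ask':
Which applicant should Leila try to ask ___ to archive the application?

ask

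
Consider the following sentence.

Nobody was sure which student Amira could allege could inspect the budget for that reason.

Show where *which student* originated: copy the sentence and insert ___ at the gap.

Before movement: Amira could allege which student could inspect the budget for that reason.
'which student' is the subject of the clause embedded under 'allege'. The gap is right after 'allege'.

Nobody was sure which student Amira could allege ___ could inspect the budget for that reason.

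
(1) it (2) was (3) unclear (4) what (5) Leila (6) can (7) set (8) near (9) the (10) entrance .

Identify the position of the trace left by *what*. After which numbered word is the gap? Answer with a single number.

Pre-movement form: Leila can set what near the entrance.
'what' is the direct object of 'set'. It moves to the left edge, and the trace sits right after 'set':
It was unclear what Leila can set ___ near the entrance.
'set' is word 7.

7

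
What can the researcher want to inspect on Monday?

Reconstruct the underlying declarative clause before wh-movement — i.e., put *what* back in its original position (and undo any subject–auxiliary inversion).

'what' is the direct object of 'inspect'. It moves to the left edge, and the trace sits right after 'inspect':
What can the researcher want to inspect ___ on Monday?

The researcher can want to inspect what on Monday.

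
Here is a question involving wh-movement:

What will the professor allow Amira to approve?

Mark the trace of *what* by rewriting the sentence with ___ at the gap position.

What will the professor allow Amira to approve ___?

Before movement: The professor will allow Amira to approve what.
The filler 'what' is interpreted as the direct object of 'approve'. The gap is right after 'approve'.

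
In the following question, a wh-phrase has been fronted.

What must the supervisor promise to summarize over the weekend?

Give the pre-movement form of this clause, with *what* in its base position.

'what' is the direct object of 'summarize'. It moves to the left edge, and the trace sits right after 'summarize':
What must the supervisor promise to summarize ___ over the weekend?

The supervisor must promise to summarize what over the weekend.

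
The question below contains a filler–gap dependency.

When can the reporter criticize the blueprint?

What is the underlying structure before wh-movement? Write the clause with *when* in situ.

The reporter can criticize the blueprint when.

The filler 'when' is interpreted as the temporal adjunct. It moves to the left edge, and the trace sits right after 'blueprint':
When can the reporter criticize the blueprint ___?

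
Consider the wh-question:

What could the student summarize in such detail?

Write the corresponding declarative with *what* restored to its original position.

The student could summarize what in such detail.

'what' is the direct object of 'summarize'. Wh-movement fronts it, leaving a gap right after 'summarize':
What could the student summarize ___ in such detail?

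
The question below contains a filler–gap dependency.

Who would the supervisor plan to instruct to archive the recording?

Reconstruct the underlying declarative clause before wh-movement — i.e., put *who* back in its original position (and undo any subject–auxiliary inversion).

The supervisor would plan to instruct who to archive the recording.

The filler 'who' is interpreted as the direct object of 'instruct'. Fronting leaves a gap immediately after 'instruct':
Who would the supervisor plan to instruct ___ to archive the recording?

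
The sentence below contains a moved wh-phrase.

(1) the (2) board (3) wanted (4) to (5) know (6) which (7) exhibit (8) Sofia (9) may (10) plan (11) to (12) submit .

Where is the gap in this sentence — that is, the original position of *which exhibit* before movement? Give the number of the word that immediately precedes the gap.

12

In situ: Sofia may plan to submit which exhibit.
'which exhibit' functions as the direct object of 'submit'. Fronting leaves a gap immediately after 'submit':
The board wanted to know which exhibit Sofia may plan to submit ___.
'submit' is word 12.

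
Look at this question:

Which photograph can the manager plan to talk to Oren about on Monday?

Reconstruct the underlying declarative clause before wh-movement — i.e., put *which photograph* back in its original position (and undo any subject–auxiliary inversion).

The manager can plan to talk to Oren about which photograph on Monday.

'which photograph' functions as the object of the preposition 'about'. Fronting leaves a gap immediately after 'about':
Which photograph can the manager plan to talk to Oren about ___ on Monday?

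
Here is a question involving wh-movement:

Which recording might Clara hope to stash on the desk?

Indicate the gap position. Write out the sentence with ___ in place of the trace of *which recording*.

Which recording might Clara hope to stash ___ on the desk?

Before movement: Clara might hope to stash which recording on the desk.
'which recording' functions as the direct object of 'stash'. The gap is right after 'stash'.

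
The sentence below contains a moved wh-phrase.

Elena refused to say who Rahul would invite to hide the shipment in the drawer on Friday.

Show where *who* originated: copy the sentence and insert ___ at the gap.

Elena refused to say who Rahul would invite ___ to hide the shipment in the drawer on Friday.

Before movement: Rahul would invite who to hide the shipment in the drawer on Friday.
'who' functions as the direct object of 'invite'. The gap is right after 'invite'.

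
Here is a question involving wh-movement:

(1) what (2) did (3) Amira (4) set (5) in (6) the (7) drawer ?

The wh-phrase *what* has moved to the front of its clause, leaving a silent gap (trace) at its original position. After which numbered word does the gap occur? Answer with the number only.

Pre-movement form: Amira did set what in the drawer.
The filler 'what' is interpreted as the direct object of 'set'. It moves to the left edge, and the trace sits right after 'set':
What did Amira set ___ in the drawer?
'set' is word 4.

4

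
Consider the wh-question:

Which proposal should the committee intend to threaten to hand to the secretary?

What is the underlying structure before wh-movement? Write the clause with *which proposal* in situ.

'which proposal' functions as the direct object of 'hand'. Wh-movement fronts it, leaving a gap right after 'hand':
Which proposal should the committee intend to threaten to hand ___ to the secretary?

The committee should intend to threaten to hand which proposal to the secretary.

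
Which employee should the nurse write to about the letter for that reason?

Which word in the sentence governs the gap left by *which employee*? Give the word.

Underlying clause: The nurse should write to which employee about the letter for that reason.
'which employee' is the object of the preposition 'to'. Fronting leaves a gap immediately after 'to':
Which employee should the nurse write to ___ about the letter for that reason?

to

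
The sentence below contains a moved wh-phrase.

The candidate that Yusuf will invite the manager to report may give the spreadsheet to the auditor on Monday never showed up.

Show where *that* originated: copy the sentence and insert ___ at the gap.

The filler 'that' is interpreted as the subject of the clause embedded under 'report'. The gap is right after 'report'.

The candidate that Yusuf will invite the manager to report ___ may give the spreadsheet to the auditor on Monday never showed up.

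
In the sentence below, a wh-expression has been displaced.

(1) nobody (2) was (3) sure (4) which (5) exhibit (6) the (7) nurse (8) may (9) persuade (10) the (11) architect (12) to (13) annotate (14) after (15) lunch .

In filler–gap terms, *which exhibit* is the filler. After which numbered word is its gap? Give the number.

Underlying clause: The nurse may persuade the architect to annotate which exhibit after lunch.
'which exhibit' is the direct object of 'annotate'. It moves to the left edge, and the trace sits right after 'annotate':
Nobody was sure which exhibit the nurse may persuade the architect to annotate ___ after lunch.
'annotate' is word 13.

13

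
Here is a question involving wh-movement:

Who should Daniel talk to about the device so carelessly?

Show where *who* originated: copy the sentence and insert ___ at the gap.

Who should Daniel talk to ___ about the device so carelessly?

Before movement: Daniel should talk to who about the device so carelessly.
The filler 'who' is interpreted as the object of the preposition 'to'. The gap is right after 'to'.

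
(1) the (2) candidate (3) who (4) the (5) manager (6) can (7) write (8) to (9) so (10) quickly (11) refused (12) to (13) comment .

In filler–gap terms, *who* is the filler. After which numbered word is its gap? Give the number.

8

The filler 'who' is interpreted as the object of the preposition 'to'. It moves to the left edge, and the trace sits right after 'to':
The candidate who the manager can write to ___ so quickly refused to comment.
'to' is word 8.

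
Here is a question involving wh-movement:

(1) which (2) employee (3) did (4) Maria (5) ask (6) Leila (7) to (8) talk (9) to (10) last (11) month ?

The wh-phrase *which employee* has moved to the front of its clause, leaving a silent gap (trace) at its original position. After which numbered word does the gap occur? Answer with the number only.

Pre-movement form: Maria did ask Leila to talk to which employee last month.
'which employee' functions as the object of the preposition 'to'. Fronting leaves a gap immediately after 'to':
Which employee did Maria ask Leila to talk to ___ last month?
'to' is word 9.

9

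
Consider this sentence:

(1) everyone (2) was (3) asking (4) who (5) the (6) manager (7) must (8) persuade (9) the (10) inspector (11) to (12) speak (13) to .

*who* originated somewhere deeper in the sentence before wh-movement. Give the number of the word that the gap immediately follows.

Pre-movement form: The manager must persuade the inspector to speak to who.
The filler 'who' is interpreted as the object of the preposition 'to'. Wh-movement fronts it, leaving a gap right after 'to':
Everyone was asking who the manager must persuade the inspector to speak to ___.
'to' is word 13.

13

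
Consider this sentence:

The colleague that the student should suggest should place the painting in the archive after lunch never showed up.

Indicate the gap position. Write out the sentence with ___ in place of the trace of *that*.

The colleague that the student should suggest ___ should place the painting in the archive after lunch never showed up.

The filler 'that' is interpreted as the subject of the clause embedded under 'suggest'. The gap is right after 'suggest'.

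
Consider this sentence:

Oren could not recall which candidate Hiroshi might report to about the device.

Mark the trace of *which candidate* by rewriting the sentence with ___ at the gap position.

In situ: Hiroshi might report to which candidate about the device.
The filler 'which candidate' is interpreted as the object of the preposition 'to'. The gap is right after 'to'.

Oren could not recall which candidate Hiroshi might report to ___ about the device.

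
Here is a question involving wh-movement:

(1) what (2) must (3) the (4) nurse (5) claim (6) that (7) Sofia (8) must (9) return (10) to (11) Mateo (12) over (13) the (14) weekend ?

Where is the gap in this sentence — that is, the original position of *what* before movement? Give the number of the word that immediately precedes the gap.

9

In situ: The nurse must claim that Sofia must return what to Mateo over the weekend.
'what' is the direct object of 'return'. It moves to the left edge, and the trace sits right after 'return':
What must the nurse claim that Sofia must return ___ to Mateo over the weekend?
'return' is word 9.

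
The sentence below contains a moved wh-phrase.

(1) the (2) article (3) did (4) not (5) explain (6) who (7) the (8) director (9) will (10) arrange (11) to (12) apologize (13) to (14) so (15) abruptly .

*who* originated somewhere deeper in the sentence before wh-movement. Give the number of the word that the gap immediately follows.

Underlying clause: The director will arrange to apologize to who so abruptly.
'who' is the object of the preposition 'to'. Fronting leaves a gap immediately after 'to':
The article did not explain who the director will arrange to apologize to ___ so abruptly.
'to' is word 13.

13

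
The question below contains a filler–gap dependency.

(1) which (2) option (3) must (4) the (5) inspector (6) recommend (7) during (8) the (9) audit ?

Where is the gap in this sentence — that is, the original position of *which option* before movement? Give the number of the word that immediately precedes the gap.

6

Underlying clause: The inspector must recommend which option during the audit.
The filler 'which option' is interpreted as the direct object of 'recommend'. Wh-movement fronts it, leaving a gap right after 'recommend':
Which option must the inspector recommend ___ during the audit?
'recommend' is word 6.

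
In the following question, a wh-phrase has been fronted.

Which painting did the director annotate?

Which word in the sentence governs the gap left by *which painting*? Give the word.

annotate

Before movement: The director did annotate which painting.
'which painting' is the direct object of 'annotate'. Wh-movement fronts it, leaving a gap right after 'annotate':
Which painting did the director annotate ___?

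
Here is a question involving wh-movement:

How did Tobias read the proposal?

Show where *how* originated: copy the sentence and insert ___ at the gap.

How did Tobias read the proposal ___?

In situ: Tobias did read the proposal how.
The filler 'how' is interpreted as the manner adjunct. The gap is right after 'proposal'.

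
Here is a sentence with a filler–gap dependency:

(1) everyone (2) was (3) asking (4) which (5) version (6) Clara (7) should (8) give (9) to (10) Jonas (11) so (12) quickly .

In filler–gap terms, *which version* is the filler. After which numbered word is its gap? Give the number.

8

Underlying clause: Clara should give which version to Jonas so quickly.
'which version' functions as the direct object of 'give'. Fronting leaves a gap immediately after 'give':
Everyone was asking which version Clara should give ___ to Jonas so quickly.
'give' is word 8.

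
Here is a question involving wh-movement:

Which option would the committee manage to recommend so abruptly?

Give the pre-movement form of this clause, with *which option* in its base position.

'which option' is the direct object of 'recommend'. Fronting leaves a gap immediately after 'recommend':
Which option would the committee manage to recommend ___ so abruptly?

The committee would manage to recommend which option so abruptly.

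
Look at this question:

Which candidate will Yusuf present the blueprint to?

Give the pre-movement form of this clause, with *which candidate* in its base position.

Yusuf will present the blueprint to which candidate.

'which candidate' functions as the object of the preposition 'to' (recipient of 'present'). It moves to the left edge, and the trace sits right after 'to':
Which candidate will Yusuf present the blueprint to ___?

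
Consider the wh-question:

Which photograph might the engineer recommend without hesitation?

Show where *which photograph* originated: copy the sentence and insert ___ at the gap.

Underlying clause: The engineer might recommend which photograph without hesitation.
The filler 'which photograph' is interpreted as the direct object of 'recommend'. The gap is right after 'recommend'.

Which photograph might the engineer recommend ___ without hesitation?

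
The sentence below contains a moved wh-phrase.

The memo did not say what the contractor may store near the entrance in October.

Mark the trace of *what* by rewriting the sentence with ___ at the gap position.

The memo did not say what the contractor may store ___ near the entrance in October.

Before movement: The contractor may store what near the entrance in October.
The filler 'what' is interpreted as the direct object of 'store'. The gap is right after 'store'.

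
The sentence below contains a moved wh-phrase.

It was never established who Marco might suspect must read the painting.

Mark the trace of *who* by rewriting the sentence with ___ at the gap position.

It was never established who Marco might suspect ___ must read the painting.

Pre-movement form: Marco might suspect who must read the painting.
'who' is the subject of the clause embedded under 'suspect'. The gap is right after 'suspect'.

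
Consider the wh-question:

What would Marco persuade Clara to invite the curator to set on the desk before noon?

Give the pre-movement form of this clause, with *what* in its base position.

Marco would persuade Clara to invite the curator to set what on the desk before noon.

'what' functions as the direct object of 'set'. Fronting leaves a gap immediately after 'set':
What would Marco persuade Clara to invite the curator to set ___ on the desk before noon?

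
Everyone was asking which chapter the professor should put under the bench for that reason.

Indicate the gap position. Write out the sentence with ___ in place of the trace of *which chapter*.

Pre-movement form: The professor should put which chapter under the bench for that reason.
The filler 'which chapter' is interpreted as the direct object of 'put'. The gap is right after 'put'.

Everyone was asking which chapter the professor should put ___ under the bench for that reason.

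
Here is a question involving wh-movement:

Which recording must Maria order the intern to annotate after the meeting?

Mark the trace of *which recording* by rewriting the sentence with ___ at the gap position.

Underlying clause: Maria must order the intern to annotate which recording after the meeting.
'which recording' is the direct object of 'annotate'. The gap is right after 'annotate'.

Which recording must Maria order the intern to annotate ___ after the meeting?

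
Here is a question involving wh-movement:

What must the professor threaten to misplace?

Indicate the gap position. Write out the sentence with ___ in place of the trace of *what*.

Before movement: The professor must threaten to misplace what.
'what' functions as the direct object of 'misplace'. The gap is right after 'misplace'.

What must the professor threaten to misplace ___?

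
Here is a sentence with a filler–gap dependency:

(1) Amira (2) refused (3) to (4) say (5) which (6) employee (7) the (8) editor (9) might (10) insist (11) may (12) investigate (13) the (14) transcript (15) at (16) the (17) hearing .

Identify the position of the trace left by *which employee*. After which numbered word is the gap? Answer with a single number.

10

Pre-movement form: The editor might insist which employee may investigate the transcript at the hearing.
The filler 'which employee' is interpreted as the subject of the clause embedded under 'insist'. Fronting leaves a gap immediately after 'insist':
Amira refused to say which employee the editor might insist ___ may investigate the transcript at the hearing.
'insist' is word 10.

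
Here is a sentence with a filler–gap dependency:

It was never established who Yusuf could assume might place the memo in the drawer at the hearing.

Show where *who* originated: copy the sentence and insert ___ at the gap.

Before movement: Yusuf could assume who might place the memo in the drawer at the hearing.
'who' functions as the subject of the clause embedded under 'assume'. The gap is right after 'assume'.

It was never established who Yusuf could assume ___ might place the memo in the drawer at the hearing.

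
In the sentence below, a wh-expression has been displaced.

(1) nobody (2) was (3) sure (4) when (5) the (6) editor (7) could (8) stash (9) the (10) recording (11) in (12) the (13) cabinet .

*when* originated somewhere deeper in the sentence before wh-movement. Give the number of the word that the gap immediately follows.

Pre-movement form: The editor could stash the recording in the cabinet when.
'when' is the temporal adjunct. Fronting leaves a gap immediately after 'cabinet':
Nobody was sure when the editor could stash the recording in the cabinet ___.
'cabinet' is word 13.

13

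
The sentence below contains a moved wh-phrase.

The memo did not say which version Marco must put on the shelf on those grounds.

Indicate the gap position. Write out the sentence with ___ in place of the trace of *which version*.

Before movement: Marco must put which version on the shelf on those grounds.
'which version' is the direct object of 'put'. The gap is right after 'put'.

The memo did not say which version Marco must put ___ on the shelf on those grounds.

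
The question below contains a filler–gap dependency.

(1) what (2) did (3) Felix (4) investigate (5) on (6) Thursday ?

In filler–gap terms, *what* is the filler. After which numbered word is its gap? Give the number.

4

Pre-movement form: Felix did investigate what on Thursday.
The filler 'what' is interpreted as the direct object of 'investigate'. Fronting leaves a gap immediately after 'investigate':
What did Felix investigate ___ on Thursday?
'investigate' is word 4.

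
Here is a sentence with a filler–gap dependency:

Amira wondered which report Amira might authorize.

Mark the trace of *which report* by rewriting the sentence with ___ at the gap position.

Amira wondered which report Amira might authorize ___.

Pre-movement form: Amira might authorize which report.
'which report' is the direct object of 'authorize'. The gap is right after 'authorize'.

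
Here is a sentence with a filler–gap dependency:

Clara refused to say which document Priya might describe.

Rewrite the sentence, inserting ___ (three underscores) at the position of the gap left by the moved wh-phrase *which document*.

Clara refused to say which document Priya might describe ___.

Pre-movement form: Priya might describe which document.
'which document' functions as the direct object of 'describe'. The gap is right after 'describe'.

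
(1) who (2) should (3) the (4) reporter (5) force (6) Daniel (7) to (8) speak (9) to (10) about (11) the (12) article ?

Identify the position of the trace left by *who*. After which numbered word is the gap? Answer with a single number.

9

Underlying clause: The reporter should force Daniel to speak to who about the article.
'who' functions as the object of the preposition 'to'. It moves to the left edge, and the trace sits right after 'to':
Who should the reporter force Daniel to speak to ___ about the article?
'to' is word 9.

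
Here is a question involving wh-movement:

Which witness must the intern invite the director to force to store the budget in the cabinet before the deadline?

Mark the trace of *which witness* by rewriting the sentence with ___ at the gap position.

Pre-movement form: The intern must invite the director to force which witness to store the budget in the cabinet before the deadline.
The filler 'which witness' is interpreted as the direct object of 'force'. The gap is right after 'force'.

Which witness must the intern invite the director to force ___ to store the budget in the cabinet before the deadline?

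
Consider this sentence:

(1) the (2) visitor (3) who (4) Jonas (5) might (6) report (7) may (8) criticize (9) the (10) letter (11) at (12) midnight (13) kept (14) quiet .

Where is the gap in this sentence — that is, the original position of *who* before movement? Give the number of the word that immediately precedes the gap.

6

The filler 'who' is interpreted as the subject of the clause embedded under 'report'. Fronting leaves a gap immediately after 'report':
The visitor who Jonas might report ___ may criticize the letter at midnight kept quiet.
'report' is word 6.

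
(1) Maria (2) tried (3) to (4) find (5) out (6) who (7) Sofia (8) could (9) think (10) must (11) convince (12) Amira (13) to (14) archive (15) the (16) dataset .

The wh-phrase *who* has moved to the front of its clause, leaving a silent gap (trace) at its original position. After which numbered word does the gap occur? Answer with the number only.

Before movement: Sofia could think who must convince Amira to archive the dataset.
'who' is the subject of the clause embedded under 'think'. It moves to the left edge, and the trace sits right after 'think':
Maria tried to find out who Sofia could think ___ must convince Amira to archive the dataset.
'think' is word 9.

9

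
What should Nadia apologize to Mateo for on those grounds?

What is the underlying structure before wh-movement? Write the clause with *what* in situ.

Nadia should apologize to Mateo for what on those grounds.

'what' is the object of the preposition 'for'. Wh-movement fronts it, leaving a gap right after 'for':
What should Nadia apologize to Mateo for ___ on those grounds?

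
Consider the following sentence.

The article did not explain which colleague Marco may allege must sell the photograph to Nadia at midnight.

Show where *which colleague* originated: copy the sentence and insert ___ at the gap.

The article did not explain which colleague Marco may allege ___ must sell the photograph to Nadia at midnight.

Pre-movement form: Marco may allege which colleague must sell the photograph to Nadia at midnight.
The filler 'which colleague' is interpreted as the subject of the clause embedded under 'allege'. The gap is right after 'allege'.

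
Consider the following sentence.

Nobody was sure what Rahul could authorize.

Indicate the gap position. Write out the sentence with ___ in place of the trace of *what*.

Before movement: Rahul could authorize what.
The filler 'what' is interpreted as the direct object of 'authorize'. The gap is right after 'authorize'.

Nobody was sure what Rahul could authorize ___.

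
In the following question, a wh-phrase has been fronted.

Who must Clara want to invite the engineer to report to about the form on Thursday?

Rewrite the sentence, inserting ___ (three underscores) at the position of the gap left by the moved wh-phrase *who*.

Who must Clara want to invite the engineer to report to ___ about the form on Thursday?

Before movement: Clara must want to invite the engineer to report to who about the form on Thursday.
'who' is the object of the preposition 'to'. The gap is right after 'to'.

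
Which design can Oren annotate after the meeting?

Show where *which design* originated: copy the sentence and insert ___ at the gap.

Before movement: Oren can annotate which design after the meeting.
'which design' functions as the direct object of 'annotate'. The gap is right after 'annotate'.

Which design can Oren annotate ___ after the meeting?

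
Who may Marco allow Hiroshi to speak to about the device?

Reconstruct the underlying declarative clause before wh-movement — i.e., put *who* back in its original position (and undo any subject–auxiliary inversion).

'who' is the object of the preposition 'to'. It moves to the left edge, and the trace sits right after 'to':
Who may Marco allow Hiroshi to speak to ___ about the device?

Marco may allow Hiroshi to speak to who about the device.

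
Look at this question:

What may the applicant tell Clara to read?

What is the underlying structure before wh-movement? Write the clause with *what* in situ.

The applicant may tell Clara to read what.

'what' is the direct object of 'read'. Wh-movement fronts it, leaving a gap right after 'read':
What may the applicant tell Clara to read ___?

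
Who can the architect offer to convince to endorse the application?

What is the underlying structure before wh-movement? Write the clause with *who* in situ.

The architect can offer to convince who to endorse the application.

The filler 'who' is interpreted as the direct object of 'convince'. It moves to the left edge, and the trace sits right after 'convince':
Who can the architect offer to convince ___ to endorse the application?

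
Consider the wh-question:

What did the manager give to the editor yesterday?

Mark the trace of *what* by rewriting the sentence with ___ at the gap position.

What did the manager give ___ to the editor yesterday?

Pre-movement form: The manager did give what to the editor yesterday.
'what' is the direct object of 'give'. The gap is right after 'give'.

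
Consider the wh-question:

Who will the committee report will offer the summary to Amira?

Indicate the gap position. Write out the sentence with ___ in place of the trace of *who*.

Who will the committee report ___ will offer the summary to Amira?

In situ: The committee will report who will offer the summary to Amira.
'who' is the subject of the clause embedded under 'report'. The gap is right after 'report'.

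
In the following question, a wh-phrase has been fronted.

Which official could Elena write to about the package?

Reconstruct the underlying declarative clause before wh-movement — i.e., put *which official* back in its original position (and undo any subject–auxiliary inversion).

Elena could write to which official about the package.

The filler 'which official' is interpreted as the object of the preposition 'to'. It moves to the left edge, and the trace sits right after 'to':
Which official could Elena write to ___ about the package?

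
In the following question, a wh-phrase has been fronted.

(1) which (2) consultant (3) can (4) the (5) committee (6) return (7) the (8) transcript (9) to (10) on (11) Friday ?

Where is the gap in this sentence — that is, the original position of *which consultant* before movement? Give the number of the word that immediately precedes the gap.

9

Underlying clause: The committee can return the transcript to which consultant on Friday.
The filler 'which consultant' is interpreted as the object of the preposition 'to' (recipient of 'return'). Fronting leaves a gap immediately after 'to':
Which consultant can the committee return the transcript to ___ on Friday?
'to' is word 9.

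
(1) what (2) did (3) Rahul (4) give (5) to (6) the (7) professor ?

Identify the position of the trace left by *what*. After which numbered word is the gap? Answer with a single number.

4

Pre-movement form: Rahul did give what to the professor.
'what' functions as the direct object of 'give'. Fronting leaves a gap immediately after 'give':
What did Rahul give ___ to the professor?
'give' is word 4.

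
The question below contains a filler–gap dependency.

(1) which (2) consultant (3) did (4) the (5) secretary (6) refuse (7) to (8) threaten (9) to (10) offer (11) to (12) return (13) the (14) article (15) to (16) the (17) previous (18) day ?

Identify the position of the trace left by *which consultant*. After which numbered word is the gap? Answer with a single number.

Pre-movement form: The secretary did refuse to threaten to offer to return the article to which consultant the previous day.
'which consultant' is the object of the preposition 'to' (recipient of 'return'). Wh-movement fronts it, leaving a gap right after 'to':
Which consultant did the secretary refuse to threaten to offer to return the article to ___ the previous day?
'to' is word 15.

15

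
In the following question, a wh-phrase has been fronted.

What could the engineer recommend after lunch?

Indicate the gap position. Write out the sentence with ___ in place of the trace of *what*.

In situ: The engineer could recommend what after lunch.
The filler 'what' is interpreted as the direct object of 'recommend'. The gap is right after 'recommend'.

What could the engineer recommend ___ after lunch?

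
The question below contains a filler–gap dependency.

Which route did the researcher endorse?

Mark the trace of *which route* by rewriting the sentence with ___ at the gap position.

Before movement: The researcher did endorse which route.
'which route' is the direct object of 'endorse'. The gap is right after 'endorse'.

Which route did the researcher endorse ___?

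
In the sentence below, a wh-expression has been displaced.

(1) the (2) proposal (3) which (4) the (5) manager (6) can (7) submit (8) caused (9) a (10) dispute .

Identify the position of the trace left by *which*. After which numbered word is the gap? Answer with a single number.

7

'which' is the direct object of 'submit'. Fronting leaves a gap immediately after 'submit':
The proposal which the manager can submit ___ caused a dispute.
'submit' is word 7.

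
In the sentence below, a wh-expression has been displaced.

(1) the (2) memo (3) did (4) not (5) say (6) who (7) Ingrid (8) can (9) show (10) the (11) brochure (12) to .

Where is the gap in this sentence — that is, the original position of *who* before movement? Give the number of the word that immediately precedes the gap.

12

Underlying clause: Ingrid can show the brochure to who.
'who' functions as the object of the preposition 'to' (recipient of 'show'). It moves to the left edge, and the trace sits right after 'to':
The memo did not say who Ingrid can show the brochure to ___.
'to' is word 12.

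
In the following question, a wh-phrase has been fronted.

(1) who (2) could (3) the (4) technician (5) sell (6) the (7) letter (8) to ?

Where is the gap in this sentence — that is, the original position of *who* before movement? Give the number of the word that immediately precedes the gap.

In situ: The technician could sell the letter to who.
'who' functions as the object of the preposition 'to' (recipient of 'sell'). Fronting leaves a gap immediately after 'to':
Who could the technician sell the letter to ___?
'to' is word 8.

8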